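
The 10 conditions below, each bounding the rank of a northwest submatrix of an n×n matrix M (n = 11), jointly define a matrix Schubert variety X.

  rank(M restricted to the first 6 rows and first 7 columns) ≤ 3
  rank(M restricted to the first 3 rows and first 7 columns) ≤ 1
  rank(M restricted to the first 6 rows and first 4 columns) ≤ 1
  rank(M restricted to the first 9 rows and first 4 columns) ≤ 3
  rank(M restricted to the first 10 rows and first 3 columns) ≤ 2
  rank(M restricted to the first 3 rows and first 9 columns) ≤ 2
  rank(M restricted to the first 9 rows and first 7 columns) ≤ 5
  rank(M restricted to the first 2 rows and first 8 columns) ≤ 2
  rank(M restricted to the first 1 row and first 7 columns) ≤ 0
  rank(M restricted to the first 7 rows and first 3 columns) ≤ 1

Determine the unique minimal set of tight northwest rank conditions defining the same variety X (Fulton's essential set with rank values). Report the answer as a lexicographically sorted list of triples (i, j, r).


Recovering R(i,j) via the rank-extension bound from the 10 conditions:

  0 0 0 0 0 0 0 1 1 1 1
  1 1 1 1 1 1 1 2 2 2 2
  1 1 1 1 1 1 1 2 2 3 3
  1 1 1 1 2 2 2 3 3 4 4
  1 1 1 1 2 3 3 4 4 5 5
  1 1 1 1 2 3 3 4 5 6 6
  1 1 1 2 3 4 4 5 6 7 7
  1 2 2 3 4 5 5 6 7 8 8
  1 2 2 3 4 5 5 6 7 8 9
  1 2 2 3 4 5 6 7 8 9 10
  1 2 3 4 5 6 7 8 9 10 11

second differences of R give the permutation w = (8, 1, 10, 5, 6, 9, 4, 2, 11, 7, 3).

Rothe diagram D(w) (29 cells), 8 SE-corners (essential conditions):

[(1, 7, 0), (3, 7, 1), (3, 9, 2), (6, 4, 1), (6, 7, 3), (7, 3, 1), (9, 7, 5), (10, 3, 2)]


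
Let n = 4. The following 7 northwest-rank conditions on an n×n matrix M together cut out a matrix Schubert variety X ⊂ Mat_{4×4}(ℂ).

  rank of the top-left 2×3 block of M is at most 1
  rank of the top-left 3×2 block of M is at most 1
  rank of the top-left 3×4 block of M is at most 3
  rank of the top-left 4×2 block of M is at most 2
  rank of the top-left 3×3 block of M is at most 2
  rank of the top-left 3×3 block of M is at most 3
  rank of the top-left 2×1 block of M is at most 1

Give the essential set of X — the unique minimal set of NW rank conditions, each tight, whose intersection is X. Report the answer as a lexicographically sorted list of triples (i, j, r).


Recovering R(i,j) via the rank-extension bound from the 7 conditions:

  R[1]: 1  1  1  1
  R[2]: 1  1  1  2
  R[3]: 1  1  2  3
  R[4]: 1  2  3  4

reading off 1-entries of Δ²R: w = (1, 4, 3, 2).

D(w) has 3 cells with 2 SE-corners; essential set:

[(2, 3, 1), (3, 2, 1)]


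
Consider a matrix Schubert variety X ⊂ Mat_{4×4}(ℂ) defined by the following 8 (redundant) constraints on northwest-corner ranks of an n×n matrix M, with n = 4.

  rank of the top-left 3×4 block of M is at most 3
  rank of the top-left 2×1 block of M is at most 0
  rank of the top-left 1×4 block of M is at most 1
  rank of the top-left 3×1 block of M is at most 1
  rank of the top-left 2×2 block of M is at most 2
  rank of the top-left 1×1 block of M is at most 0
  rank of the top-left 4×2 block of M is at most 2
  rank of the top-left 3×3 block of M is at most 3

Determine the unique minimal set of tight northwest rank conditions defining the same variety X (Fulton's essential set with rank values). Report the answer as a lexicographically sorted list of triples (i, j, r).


Recovering R(i,j) via the rank-extension bound from the 8 conditions:

  0 | 1 | 1 | 1
  0 | 1 | 2 | 2
  1 | 2 | 3 | 3
  1 | 2 | 3 | 4

hence w(1..4) = (2, 3, 1, 4).

|D(w)|=2, |Ess(w)|=1:

[(2, 1, 0)]


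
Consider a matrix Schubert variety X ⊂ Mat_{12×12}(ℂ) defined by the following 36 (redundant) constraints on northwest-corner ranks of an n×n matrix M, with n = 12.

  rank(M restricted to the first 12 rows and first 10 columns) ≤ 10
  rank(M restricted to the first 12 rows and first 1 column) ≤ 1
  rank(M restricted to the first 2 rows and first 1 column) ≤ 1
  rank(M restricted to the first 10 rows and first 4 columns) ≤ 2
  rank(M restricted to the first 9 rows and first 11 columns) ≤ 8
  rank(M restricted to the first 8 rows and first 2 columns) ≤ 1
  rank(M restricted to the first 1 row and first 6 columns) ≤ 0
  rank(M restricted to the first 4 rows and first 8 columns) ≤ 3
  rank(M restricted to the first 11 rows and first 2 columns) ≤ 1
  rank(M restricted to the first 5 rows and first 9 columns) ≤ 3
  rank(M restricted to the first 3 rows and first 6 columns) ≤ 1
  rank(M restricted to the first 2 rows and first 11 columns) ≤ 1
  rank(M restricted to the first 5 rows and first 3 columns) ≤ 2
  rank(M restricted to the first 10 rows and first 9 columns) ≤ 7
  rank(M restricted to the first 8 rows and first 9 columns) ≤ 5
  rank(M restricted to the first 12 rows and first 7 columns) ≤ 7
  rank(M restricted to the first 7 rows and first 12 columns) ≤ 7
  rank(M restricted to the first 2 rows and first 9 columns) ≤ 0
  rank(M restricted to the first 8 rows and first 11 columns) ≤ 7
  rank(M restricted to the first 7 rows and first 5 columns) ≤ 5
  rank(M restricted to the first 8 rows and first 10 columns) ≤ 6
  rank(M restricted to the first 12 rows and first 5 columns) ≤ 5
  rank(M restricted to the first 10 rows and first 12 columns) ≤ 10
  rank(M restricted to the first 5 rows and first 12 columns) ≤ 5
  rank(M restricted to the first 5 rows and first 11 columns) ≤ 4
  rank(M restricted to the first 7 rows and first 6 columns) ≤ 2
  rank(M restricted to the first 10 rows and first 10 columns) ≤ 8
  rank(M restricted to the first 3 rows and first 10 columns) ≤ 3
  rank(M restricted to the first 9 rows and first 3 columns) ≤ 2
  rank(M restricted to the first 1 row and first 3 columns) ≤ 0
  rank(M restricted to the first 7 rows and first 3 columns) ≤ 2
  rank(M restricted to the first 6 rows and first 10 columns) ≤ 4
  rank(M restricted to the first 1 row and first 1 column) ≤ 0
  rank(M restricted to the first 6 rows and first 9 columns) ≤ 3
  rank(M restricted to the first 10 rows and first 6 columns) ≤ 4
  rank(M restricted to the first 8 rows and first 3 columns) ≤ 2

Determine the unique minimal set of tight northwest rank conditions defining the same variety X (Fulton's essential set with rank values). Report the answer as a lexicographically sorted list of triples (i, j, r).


Propagating the 36 rank bounds to every northwest block:

  i=1: 0 0 0 0 0 0 0 0 0 1 1 1
  i=2: 0 0 0 0 0 0 0 0 0 1 1 2
  i=3: 1 1 1 1 1 1 1 1 1 2 2 3
  i=4: 1 1 2 2 2 2 2 2 2 3 3 4
  i=5: 1 1 2 2 2 2 3 3 3 4 4 5
  i=6: 1 1 2 2 2 2 3 3 3 4 5 6
  i=7: 1 1 2 2 2 2 3 4 4 5 6 7
  i=8: 1 1 2 2 3 3 4 5 5 6 7 8
  i=9: 1 1 2 2 3 4 5 6 6 7 8 9
  i=10: 1 1 2 2 3 4 5 6 7 8 9 10
  i=11: 1 1 2 3 4 5 6 7 8 9 10 11
  i=12: 1 2 3 4 5 6 7 8 9 10 11 12

second differences of R give the permutation w = (10, 12, 1, 3, 7, 11, 8, 5, 6, 9, 4, 2).

Fulton essential set (6 of the 41 Rothe cells):

[(2, 9, 0), (2, 11, 1), (6, 9, 3), (7, 6, 2), (10, 4, 2), (11, 2, 1)]


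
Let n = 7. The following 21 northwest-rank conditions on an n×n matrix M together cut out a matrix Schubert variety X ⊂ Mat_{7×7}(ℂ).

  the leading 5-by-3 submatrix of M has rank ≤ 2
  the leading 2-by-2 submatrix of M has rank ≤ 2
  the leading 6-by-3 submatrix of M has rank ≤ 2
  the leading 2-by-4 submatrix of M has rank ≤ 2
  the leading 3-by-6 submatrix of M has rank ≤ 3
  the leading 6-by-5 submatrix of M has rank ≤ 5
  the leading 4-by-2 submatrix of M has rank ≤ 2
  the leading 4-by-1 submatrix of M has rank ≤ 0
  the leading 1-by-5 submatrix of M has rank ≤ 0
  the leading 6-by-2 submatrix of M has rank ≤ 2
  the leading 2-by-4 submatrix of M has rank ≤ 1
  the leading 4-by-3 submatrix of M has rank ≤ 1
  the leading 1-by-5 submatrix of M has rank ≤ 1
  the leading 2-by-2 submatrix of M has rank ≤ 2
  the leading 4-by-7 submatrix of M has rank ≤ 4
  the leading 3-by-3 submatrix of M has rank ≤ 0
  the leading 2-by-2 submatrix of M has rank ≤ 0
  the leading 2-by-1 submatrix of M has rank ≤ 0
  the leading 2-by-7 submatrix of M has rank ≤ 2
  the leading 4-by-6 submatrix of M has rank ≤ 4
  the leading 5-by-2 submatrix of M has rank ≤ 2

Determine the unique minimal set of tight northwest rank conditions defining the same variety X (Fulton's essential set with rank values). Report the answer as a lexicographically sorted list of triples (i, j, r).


Rank table r_w(7×7) implied by the 21 constraints:

  row 1: 0 0 0 0 0 1 1
  row 2: 0 0 0 1 1 2 2
  row 3: 0 0 0 1 2 3 3
  row 4: 0 1 1 2 3 4 4
  row 5: 1 2 2 3 4 5 5
  row 6: 1 2 2 3 4 5 6
  row 7: 1 2 3 4 5 6 7

hence w(1..7) = (6, 4, 5, 2, 1, 7, 3).

4 SE-corners of the 13-cell Rothe diagram give Ess(w):

[(1, 5, 0), (3, 3, 0), (4, 1, 0), (6, 3, 2)]


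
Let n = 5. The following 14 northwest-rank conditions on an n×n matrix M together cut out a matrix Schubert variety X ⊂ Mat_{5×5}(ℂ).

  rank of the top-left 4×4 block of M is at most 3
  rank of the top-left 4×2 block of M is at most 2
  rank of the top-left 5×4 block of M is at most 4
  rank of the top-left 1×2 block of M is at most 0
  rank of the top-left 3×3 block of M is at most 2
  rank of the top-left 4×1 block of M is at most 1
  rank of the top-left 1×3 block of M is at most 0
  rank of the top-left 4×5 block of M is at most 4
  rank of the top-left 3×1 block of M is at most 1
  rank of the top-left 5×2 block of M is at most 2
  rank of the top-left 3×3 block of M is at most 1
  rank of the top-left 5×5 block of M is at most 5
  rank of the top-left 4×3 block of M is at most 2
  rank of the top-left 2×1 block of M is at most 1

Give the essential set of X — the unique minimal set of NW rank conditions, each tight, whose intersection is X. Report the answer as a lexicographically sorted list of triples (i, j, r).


Rank table r_w(5×5) implied by the 14 constraints:

  0 | 0 | 0 | 1 | 1
  1 | 1 | 1 | 2 | 2
  1 | 1 | 1 | 2 | 3
  1 | 2 | 2 | 3 | 4
  1 | 2 | 3 | 4 | 5

so w = (4, 1, 5, 2, 3).

Fulton essential set (2 of the 5 Rothe cells):

[(1, 3, 0), (3, 3, 1)]


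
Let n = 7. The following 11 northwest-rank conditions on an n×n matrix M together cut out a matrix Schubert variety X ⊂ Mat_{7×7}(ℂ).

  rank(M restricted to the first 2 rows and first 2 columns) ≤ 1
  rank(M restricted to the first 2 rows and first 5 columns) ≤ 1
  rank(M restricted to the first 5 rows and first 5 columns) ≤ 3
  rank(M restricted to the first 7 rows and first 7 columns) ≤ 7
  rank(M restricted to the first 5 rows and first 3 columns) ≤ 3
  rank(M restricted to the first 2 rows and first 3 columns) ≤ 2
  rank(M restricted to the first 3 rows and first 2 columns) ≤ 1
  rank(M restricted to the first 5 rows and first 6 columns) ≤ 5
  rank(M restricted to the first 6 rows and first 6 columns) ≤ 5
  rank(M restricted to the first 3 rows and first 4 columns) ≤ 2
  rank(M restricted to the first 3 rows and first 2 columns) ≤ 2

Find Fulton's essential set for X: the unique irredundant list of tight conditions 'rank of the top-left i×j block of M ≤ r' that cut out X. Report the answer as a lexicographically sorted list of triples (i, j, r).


Recovering R(i,j) via the rank-extension bound from the 11 conditions:

  row 1: 1 1 1 1 1 1 1
  row 2: 1 1 1 1 1 2 2
  row 3: 1 1 2 2 2 3 3
  row 4: 1 2 3 3 3 4 4
  row 5: 1 2 3 3 3 4 5
  row 6: 1 2 3 4 4 5 6
  row 7: 1 2 3 4 5 6 7

reading off 1-entries of Δ²R: w = (1, 6, 3, 2, 7, 4, 5).

Fulton essential set (3 of the 7 Rothe cells):

[(2, 5, 1), (3, 2, 1), (5, 5, 3)]


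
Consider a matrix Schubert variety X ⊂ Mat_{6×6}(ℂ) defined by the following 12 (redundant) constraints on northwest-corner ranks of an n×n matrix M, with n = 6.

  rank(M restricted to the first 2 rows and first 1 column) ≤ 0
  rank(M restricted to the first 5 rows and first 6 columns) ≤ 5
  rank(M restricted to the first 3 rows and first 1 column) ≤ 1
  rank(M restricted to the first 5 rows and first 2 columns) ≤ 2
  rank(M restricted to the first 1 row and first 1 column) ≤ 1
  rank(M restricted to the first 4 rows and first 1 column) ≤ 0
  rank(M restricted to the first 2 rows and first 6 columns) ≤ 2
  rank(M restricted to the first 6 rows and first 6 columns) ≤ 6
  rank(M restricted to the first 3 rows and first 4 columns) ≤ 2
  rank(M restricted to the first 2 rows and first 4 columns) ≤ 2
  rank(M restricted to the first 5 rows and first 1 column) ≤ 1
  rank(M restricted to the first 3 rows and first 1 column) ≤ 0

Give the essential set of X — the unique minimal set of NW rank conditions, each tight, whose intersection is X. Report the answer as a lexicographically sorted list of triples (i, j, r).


Recovering R(i,j) via the rank-extension bound from the 12 conditions:

  i=1: 0  1  1  1  1  1
  i=2: 0  1  2  2  2  2
  i=3: 0  1  2  2  3  3
  i=4: 0  1  2  3  4  4
  i=5: 1  2  3  4  5  5
  i=6: 1  2  3  4  5  6

the unique w with this rank table is (2, 3, 5, 4, 1, 6).

Rothe diagram D(w) (5 cells), 2 SE-corners (essential conditions):

[(3, 4, 2), (4, 1, 0)]


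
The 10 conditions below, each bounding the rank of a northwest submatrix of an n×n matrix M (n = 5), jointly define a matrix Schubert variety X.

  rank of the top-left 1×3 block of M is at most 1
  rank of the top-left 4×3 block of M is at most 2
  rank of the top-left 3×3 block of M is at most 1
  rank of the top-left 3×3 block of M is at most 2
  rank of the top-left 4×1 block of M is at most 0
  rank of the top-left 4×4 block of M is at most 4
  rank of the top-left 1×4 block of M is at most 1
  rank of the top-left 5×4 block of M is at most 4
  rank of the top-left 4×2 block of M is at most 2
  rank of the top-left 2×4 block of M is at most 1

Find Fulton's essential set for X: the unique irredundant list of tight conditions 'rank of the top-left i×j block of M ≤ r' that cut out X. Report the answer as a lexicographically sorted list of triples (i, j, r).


Rank table r_w(5×5) implied by the 10 constraints:

  row 1: 0 1 1 1 1
  row 2: 0 1 1 1 2
  row 3: 0 1 1 2 3
  row 4: 0 1 2 3 4
  row 5: 1 2 3 4 5

the unique w with this rank table is (2, 5, 4, 3, 1).

Fulton essential set (3 of the 7 Rothe cells):

[(2, 4, 1), (3, 3, 1), (4, 1, 0)]


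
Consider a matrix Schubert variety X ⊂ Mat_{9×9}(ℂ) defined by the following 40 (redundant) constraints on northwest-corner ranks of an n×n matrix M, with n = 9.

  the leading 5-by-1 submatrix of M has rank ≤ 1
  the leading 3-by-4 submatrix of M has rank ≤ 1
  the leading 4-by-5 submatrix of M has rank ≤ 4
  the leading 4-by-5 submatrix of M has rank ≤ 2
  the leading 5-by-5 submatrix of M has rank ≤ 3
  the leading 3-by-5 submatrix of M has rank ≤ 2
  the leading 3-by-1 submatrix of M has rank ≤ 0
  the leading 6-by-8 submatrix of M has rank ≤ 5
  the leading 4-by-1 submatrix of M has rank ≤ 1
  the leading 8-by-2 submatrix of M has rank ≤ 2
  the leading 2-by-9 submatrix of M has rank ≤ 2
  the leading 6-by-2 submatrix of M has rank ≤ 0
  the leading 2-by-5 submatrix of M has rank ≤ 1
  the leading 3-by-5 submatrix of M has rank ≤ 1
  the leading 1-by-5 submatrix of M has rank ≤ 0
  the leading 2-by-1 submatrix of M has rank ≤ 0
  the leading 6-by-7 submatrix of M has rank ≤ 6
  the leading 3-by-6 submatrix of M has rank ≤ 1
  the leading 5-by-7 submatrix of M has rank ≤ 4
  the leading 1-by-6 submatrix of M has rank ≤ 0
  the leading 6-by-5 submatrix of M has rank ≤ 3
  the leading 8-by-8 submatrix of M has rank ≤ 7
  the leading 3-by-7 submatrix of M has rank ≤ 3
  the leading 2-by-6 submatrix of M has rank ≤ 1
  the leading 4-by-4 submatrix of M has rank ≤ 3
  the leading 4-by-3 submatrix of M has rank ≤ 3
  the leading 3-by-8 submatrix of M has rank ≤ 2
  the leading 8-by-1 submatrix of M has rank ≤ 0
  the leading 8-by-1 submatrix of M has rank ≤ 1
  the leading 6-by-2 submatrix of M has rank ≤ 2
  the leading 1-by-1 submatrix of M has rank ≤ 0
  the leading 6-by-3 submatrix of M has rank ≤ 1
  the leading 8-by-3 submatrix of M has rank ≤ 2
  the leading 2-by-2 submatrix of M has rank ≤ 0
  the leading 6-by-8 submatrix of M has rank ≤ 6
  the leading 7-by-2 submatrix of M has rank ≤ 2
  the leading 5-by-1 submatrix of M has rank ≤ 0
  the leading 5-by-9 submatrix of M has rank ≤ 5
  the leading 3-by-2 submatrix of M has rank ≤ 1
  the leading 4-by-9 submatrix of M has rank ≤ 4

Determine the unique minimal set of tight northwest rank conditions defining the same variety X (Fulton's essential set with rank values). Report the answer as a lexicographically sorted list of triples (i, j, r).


Computing R[i][j] = min implied NW-rank bound (n=9, 40 conditions):

  R[1]: 0  0  0  0  0  0  1  1  1
  R[2]: 0  0  1  1  1  1  2  2  2
  R[3]: 0  0  1  1  1  1  2  2  3
  R[4]: 0  0  1  2  2  2  3  3  4
  R[5]: 0  0  1  2  3  3  4  4  5
  R[6]: 0  0  1  2  3  4  5  5  6
  R[7]: 0  1  2  3  4  5  6  6  7
  R[8]: 0  1  2  3  4  5  6  7  8
  R[9]: 1  2  3  4  5  6  7  8  9

reading off 1-entries of Δ²R: w = (7, 3, 9, 4, 5, 6, 2, 8, 1).

Fulton essential set (5 of the 22 Rothe cells):

[(1, 6, 0), (3, 6, 1), (3, 8, 2), (6, 2, 0), (8, 1, 0)]


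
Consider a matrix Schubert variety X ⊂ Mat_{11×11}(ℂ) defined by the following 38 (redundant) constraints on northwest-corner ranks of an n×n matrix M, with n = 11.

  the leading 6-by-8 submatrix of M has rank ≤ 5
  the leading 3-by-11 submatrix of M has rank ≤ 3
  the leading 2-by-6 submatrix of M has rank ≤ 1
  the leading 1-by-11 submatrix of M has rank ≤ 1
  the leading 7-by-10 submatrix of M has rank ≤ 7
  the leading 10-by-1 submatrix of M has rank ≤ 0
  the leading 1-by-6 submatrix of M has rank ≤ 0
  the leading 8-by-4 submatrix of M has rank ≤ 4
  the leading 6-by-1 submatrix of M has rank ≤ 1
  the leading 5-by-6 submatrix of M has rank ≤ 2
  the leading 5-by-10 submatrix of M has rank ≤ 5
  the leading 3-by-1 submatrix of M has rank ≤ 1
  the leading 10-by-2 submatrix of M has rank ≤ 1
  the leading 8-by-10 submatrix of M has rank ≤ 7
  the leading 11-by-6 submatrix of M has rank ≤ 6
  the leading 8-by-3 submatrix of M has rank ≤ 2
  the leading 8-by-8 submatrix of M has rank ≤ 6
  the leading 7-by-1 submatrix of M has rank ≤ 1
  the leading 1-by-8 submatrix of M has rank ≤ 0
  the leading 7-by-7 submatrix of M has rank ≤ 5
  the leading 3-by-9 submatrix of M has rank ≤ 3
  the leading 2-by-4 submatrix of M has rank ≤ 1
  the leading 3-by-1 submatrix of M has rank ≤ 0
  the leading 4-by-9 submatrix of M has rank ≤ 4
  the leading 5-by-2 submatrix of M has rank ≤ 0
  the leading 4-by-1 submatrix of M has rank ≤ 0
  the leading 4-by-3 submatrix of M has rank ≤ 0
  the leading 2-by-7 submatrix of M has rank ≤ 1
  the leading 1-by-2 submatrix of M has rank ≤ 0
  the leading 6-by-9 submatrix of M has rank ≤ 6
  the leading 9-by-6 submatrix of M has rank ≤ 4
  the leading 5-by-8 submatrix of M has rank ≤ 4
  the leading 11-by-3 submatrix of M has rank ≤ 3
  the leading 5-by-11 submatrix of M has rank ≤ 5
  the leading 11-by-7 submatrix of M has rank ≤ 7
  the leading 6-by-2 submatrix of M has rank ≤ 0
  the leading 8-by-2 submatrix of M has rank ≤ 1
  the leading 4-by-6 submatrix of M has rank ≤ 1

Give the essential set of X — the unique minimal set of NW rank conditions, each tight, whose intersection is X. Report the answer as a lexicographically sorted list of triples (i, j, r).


Reconstructing r_w from the 38 given conditions:

  i=1: 0, 0, 0, 0, 0, 0, 0, 0, 1, 1, 1
  i=2: 0, 0, 0, 1, 1, 1, 1, 1, 2, 2, 2
  i=3: 0, 0, 0, 1, 1, 1, 2, 2, 3, 3, 3
  i=4: 0, 0, 0, 1, 1, 1, 2, 3, 4, 4, 4
  i=5: 0, 0, 1, 2, 2, 2, 3, 4, 5, 5, 5
  i=6: 0, 0, 1, 2, 3, 3, 4, 5, 6, 6, 6
  i=7: 0, 1, 2, 3, 4, 4, 5, 6, 7, 7, 7
  i=8: 0, 1, 2, 3, 4, 4, 5, 6, 7, 7, 8
  i=9: 0, 1, 2, 3, 4, 4, 5, 6, 7, 8, 9
  i=10: 0, 1, 2, 3, 4, 5, 6, 7, 8, 9, 10
  i=11: 1, 2, 3, 4, 5, 6, 7, 8, 9, 10, 11

the unique w with this rank table is (9, 4, 7, 8, 3, 5, 2, 11, 10, 6, 1).

|D(w)|=32, |Ess(w)|=7:

[(1, 8, 0), (4, 3, 0), (4, 6, 1), (6, 2, 0), (8, 10, 7), (9, 6, 4), (10, 1, 0)]


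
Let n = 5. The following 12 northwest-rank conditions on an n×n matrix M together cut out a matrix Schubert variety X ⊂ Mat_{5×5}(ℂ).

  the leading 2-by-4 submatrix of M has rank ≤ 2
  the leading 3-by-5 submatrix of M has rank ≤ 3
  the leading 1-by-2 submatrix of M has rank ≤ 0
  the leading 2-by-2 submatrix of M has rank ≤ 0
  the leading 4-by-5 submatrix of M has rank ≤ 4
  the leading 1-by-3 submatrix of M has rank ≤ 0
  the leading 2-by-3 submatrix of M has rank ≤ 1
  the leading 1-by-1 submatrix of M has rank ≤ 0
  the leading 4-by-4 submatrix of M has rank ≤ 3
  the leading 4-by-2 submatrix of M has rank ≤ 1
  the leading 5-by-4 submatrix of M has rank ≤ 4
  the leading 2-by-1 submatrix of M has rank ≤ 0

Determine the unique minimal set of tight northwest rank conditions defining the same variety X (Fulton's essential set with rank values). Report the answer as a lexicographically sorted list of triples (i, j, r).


Recovering R(i,j) via the rank-extension bound from the 12 conditions:

  0 | 0 | 0 | 1 | 1
  0 | 0 | 1 | 2 | 2
  1 | 1 | 2 | 3 | 3
  1 | 1 | 2 | 3 | 4
  1 | 2 | 3 | 4 | 5

giving w = (4, 3, 1, 5, 2) via Δ²R.

D(w) has 6 cells with 3 SE-corners; essential set:

[(1, 3, 0), (2, 2, 0), (4, 2, 1)]


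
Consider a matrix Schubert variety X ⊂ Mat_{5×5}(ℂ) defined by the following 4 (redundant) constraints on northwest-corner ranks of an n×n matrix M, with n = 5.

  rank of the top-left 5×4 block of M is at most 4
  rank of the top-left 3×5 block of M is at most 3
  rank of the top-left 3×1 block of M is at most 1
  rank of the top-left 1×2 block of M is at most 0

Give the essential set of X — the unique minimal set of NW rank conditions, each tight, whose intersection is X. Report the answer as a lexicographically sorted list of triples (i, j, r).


Recovering R(i,j) via the rank-extension bound from the 4 conditions:

  R[1]: 0 0 1 1 1
  R[2]: 1 1 2 2 2
  R[3]: 1 2 3 3 3
  R[4]: 1 2 3 4 4
  R[5]: 1 2 3 4 5

hence w(1..5) = (3, 1, 2, 4, 5).

Rothe diagram D(w) (2 cells), 1 SE-corner (essential condition):

[(1, 2, 0)]


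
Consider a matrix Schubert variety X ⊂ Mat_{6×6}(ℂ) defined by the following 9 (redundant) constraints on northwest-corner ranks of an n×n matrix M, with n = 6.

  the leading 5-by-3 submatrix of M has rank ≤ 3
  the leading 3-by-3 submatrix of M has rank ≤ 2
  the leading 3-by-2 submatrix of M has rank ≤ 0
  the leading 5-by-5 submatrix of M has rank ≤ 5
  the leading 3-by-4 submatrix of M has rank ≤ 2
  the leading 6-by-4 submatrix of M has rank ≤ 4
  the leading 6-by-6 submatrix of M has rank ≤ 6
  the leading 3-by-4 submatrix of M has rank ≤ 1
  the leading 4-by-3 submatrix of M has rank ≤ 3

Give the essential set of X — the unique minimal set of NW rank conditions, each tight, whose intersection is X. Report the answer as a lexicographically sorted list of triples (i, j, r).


Reconstructing r_w from the 9 given conditions:

  0  0  1  1  1  1
  0  0  1  1  2  2
  0  0  1  1  2  3
  1  1  2  2  3  4
  1  2  3  3  4  5
  1  2  3  4  5  6

so w = (3, 5, 6, 1, 2, 4).

|D(w)|=8, |Ess(w)|=2:

[(3, 2, 0), (3, 4, 1)]


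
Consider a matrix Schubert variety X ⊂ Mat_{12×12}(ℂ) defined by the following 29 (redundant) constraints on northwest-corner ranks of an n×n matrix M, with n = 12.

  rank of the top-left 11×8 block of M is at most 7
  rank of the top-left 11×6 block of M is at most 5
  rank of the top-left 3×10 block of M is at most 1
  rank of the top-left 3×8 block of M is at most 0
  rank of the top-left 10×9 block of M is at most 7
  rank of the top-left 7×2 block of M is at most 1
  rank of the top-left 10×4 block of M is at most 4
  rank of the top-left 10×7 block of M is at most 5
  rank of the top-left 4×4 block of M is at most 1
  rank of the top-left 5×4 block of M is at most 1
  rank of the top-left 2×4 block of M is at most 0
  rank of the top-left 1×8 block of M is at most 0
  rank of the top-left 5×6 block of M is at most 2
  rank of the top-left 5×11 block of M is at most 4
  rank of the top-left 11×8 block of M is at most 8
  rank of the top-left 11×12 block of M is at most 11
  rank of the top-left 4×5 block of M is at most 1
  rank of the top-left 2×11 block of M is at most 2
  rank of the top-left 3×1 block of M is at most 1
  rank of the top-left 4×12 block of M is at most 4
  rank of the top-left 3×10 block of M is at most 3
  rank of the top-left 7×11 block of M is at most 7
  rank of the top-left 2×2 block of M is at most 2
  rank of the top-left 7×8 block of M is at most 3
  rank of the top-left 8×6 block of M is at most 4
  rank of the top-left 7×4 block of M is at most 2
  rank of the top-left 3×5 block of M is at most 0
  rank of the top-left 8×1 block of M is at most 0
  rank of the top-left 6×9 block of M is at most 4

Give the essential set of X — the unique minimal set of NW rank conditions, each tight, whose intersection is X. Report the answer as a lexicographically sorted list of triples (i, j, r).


Computing R[i][j] = min implied NW-rank bound (n=12, 29 conditions):

  row 1: 0 0 0 0 0 0 0 0 1 1 1 1
  row 2: 0 0 0 0 0 0 0 0 1 1 2 2
  row 3: 0 0 0 0 0 0 0 0 1 1 2 3
  row 4: 0 1 1 1 1 1 1 1 2 2 3 4
  row 5: 0 1 1 1 2 2 2 2 3 3 4 5
  row 6: 0 1 2 2 3 3 3 3 4 4 5 6
  row 7: 0 1 2 2 3 3 3 3 4 5 6 7
  row 8: 0 1 2 3 4 4 4 4 5 6 7 8
  row 9: 1 2 3 4 5 5 5 5 6 7 8 9
  row 10: 1 2 3 4 5 5 5 6 7 8 9 10
  row 11: 1 2 3 4 5 5 6 7 8 9 10 11
  row 12: 1 2 3 4 5 6 7 8 9 10 11 12

so w = (9, 11, 12, 2, 5, 3, 10, 4, 1, 8, 7, 6).

Fulton essential set (8 of the 40 Rothe cells):

[(3, 8, 0), (3, 10, 1), (5, 4, 1), (7, 4, 2), (7, 8, 3), (8, 1, 0), (10, 7, 5), (11, 6, 5)]


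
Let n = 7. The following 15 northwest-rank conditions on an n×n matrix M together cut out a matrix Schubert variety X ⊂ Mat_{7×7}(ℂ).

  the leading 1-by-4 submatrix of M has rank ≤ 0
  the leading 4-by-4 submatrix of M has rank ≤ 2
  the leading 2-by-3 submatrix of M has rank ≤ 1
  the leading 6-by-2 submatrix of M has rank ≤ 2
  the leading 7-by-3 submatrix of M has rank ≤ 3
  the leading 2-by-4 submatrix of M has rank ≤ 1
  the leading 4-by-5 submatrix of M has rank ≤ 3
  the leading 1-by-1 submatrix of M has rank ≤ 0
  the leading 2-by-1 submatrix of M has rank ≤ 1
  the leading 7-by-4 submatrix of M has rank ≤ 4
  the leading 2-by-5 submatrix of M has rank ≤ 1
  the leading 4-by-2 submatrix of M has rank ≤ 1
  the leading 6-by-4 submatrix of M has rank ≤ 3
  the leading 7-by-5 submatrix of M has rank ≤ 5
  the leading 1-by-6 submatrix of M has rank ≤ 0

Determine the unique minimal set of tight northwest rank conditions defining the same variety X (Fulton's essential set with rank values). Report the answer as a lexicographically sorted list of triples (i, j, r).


Rank table r_w(7×7) implied by the 15 constraints:

  R[1]: 0, 0, 0, 0, 0, 0, 1
  R[2]: 1, 1, 1, 1, 1, 1, 2
  R[3]: 1, 1, 2, 2, 2, 2, 3
  R[4]: 1, 1, 2, 2, 3, 3, 4
  R[5]: 1, 2, 3, 3, 4, 4, 5
  R[6]: 1, 2, 3, 3, 4, 5, 6
  R[7]: 1, 2, 3, 4, 5, 6, 7

the unique w with this rank table is (7, 1, 3, 5, 2, 6, 4).

Fulton essential set (4 of the 10 Rothe cells):

[(1, 6, 0), (4, 2, 1), (4, 4, 2), (6, 4, 3)]


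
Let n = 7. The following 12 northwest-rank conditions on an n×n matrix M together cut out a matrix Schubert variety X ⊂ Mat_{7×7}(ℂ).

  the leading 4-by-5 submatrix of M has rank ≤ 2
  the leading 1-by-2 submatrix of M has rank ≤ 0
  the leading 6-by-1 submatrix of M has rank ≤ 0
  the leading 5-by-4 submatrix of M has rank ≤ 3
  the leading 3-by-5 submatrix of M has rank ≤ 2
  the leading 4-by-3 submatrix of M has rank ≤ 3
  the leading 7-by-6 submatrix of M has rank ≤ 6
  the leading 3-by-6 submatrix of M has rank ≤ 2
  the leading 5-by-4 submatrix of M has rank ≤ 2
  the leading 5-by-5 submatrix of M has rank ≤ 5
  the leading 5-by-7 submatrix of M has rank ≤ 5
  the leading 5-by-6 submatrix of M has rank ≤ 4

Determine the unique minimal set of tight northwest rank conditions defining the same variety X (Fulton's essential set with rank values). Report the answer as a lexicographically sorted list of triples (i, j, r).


Computing R[i][j] = min implied NW-rank bound (n=7, 12 conditions):

  R[1]: 0 0 1 1 1 1 1
  R[2]: 0 1 2 2 2 2 2
  R[3]: 0 1 2 2 2 2 3
  R[4]: 0 1 2 2 2 3 4
  R[5]: 0 1 2 2 3 4 5
  R[6]: 0 1 2 3 4 5 6
  R[7]: 1 2 3 4 5 6 7

so w = (3, 2, 7, 6, 5, 4, 1).

Fulton essential set (5 of the 13 Rothe cells):

[(1, 2, 0), (3, 6, 2), (4, 5, 2), (5, 4, 2), (6, 1, 0)]


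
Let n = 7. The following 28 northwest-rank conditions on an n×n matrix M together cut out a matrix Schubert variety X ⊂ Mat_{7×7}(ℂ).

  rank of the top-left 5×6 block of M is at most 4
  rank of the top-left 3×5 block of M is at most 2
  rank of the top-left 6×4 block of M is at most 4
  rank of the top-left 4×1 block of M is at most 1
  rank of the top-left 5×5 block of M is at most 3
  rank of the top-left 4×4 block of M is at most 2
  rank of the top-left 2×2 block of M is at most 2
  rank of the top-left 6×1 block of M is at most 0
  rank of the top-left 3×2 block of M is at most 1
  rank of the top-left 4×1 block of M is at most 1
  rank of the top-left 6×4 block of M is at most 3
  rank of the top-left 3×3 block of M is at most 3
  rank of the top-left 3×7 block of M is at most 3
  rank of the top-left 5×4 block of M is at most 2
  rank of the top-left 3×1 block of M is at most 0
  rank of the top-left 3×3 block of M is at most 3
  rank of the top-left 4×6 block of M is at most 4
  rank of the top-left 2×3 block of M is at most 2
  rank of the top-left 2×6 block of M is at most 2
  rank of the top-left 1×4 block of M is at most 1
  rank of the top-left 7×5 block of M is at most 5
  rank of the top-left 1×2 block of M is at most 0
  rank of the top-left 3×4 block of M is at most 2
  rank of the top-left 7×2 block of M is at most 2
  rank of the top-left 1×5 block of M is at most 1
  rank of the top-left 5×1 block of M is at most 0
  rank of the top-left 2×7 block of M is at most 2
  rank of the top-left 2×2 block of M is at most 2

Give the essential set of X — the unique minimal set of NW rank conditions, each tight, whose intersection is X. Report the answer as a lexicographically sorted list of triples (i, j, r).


The tightest implied rank at each (i,j), from the 28 conditions:

  i=1: 0 | 0 | 1 | 1 | 1 | 1 | 1
  i=2: 0 | 1 | 2 | 2 | 2 | 2 | 2
  i=3: 0 | 1 | 2 | 2 | 2 | 3 | 3
  i=4: 0 | 1 | 2 | 2 | 3 | 4 | 4
  i=5: 0 | 1 | 2 | 2 | 3 | 4 | 5
  i=6: 0 | 1 | 2 | 3 | 4 | 5 | 6
  i=7: 1 | 2 | 3 | 4 | 5 | 6 | 7

so w = (3, 2, 6, 5, 7, 4, 1).

D(w) has 11 cells with 4 SE-corners; essential set:

[(1, 2, 0), (3, 5, 2), (5, 4, 2), (6, 1, 0)]


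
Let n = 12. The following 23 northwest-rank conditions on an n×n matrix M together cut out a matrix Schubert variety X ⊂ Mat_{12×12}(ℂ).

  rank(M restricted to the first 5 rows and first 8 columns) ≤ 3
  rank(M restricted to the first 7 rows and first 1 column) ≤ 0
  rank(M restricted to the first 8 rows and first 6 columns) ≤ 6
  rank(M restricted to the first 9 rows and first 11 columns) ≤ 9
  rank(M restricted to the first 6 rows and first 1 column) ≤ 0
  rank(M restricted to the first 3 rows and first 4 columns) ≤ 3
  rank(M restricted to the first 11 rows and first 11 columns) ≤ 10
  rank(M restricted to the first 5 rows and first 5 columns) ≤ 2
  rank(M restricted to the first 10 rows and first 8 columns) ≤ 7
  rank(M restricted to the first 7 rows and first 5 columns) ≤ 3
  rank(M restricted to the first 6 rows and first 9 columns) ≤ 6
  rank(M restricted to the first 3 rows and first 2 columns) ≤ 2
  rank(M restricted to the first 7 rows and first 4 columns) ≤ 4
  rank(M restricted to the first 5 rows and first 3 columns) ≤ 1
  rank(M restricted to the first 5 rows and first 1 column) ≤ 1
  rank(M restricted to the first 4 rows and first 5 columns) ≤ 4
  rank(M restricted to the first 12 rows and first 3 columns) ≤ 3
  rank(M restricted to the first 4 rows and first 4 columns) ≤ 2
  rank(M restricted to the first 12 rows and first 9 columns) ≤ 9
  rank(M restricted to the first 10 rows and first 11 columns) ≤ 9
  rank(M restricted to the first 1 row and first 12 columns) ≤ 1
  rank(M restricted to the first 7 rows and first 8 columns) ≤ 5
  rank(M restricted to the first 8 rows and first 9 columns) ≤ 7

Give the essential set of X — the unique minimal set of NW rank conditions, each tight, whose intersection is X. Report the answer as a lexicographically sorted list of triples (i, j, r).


Rank table r_w(12×12) implied by the 23 constraints:

  R[1]: 0, 1, 1, 1, 1, 1, 1, 1, 1, 1, 1, 1
  R[2]: 0, 1, 1, 2, 2, 2, 2, 2, 2, 2, 2, 2
  R[3]: 0, 1, 1, 2, 2, 3, 3, 3, 3, 3, 3, 3
  R[4]: 0, 1, 1, 2, 2, 3, 3, 3, 4, 4, 4, 4
  R[5]: 0, 1, 1, 2, 2, 3, 3, 3, 4, 5, 5, 5
  R[6]: 0, 1, 2, 3, 3, 4, 4, 4, 5, 6, 6, 6
  R[7]: 0, 1, 2, 3, 3, 4, 5, 5, 6, 7, 7, 7
  R[8]: 1, 2, 3, 4, 4, 5, 6, 6, 7, 8, 8, 8
  R[9]: 1, 2, 3, 4, 5, 6, 7, 7, 8, 9, 9, 9
  R[10]: 1, 2, 3, 4, 5, 6, 7, 7, 8, 9, 9, 10
  R[11]: 1, 2, 3, 4, 5, 6, 7, 8, 9, 10, 10, 11
  R[12]: 1, 2, 3, 4, 5, 6, 7, 8, 9, 10, 11, 12

hence w(1..12) = (2, 4, 6, 9, 10, 3, 7, 1, 5, 12, 8, 11).

|D(w)|=21, |Ess(w)|=7:

[(5, 3, 1), (5, 5, 2), (5, 8, 3), (7, 1, 0), (7, 5, 3), (10, 8, 7), (10, 11, 9)]


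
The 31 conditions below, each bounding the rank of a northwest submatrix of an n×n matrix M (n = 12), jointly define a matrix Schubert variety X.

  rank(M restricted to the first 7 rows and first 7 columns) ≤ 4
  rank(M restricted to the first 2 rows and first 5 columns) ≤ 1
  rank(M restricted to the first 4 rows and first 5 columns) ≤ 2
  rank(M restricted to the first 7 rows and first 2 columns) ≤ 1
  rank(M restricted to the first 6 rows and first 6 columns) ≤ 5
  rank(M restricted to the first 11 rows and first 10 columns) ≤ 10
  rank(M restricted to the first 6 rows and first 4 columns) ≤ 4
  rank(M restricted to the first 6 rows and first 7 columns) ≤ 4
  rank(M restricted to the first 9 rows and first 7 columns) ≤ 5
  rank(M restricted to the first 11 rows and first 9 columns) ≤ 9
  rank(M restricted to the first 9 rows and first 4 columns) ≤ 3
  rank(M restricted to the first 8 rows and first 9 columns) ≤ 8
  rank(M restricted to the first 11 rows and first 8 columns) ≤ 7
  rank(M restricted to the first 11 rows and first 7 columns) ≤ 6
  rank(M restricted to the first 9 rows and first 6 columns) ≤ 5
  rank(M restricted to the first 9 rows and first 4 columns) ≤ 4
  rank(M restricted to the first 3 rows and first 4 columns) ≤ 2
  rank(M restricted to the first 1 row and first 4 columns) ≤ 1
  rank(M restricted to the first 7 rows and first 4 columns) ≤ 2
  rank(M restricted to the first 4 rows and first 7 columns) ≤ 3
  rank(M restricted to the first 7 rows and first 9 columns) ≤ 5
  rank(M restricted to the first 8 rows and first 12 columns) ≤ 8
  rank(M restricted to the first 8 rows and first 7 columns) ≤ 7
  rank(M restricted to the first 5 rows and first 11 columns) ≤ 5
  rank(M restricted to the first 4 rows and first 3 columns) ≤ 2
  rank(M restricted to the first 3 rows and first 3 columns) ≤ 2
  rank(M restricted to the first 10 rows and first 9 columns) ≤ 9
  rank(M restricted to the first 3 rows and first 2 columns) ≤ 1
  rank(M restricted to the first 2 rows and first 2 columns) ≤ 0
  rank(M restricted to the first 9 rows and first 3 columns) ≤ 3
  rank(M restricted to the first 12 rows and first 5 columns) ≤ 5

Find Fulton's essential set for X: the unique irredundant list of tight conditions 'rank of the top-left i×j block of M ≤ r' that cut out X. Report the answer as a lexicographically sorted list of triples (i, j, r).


Reconstructing r_w from the 31 given conditions:

  R[1]: 0 | 0 | 1 | 1 | 1 | 1 | 1 | 1 | 1 | 1 | 1 | 1
  R[2]: 0 | 0 | 1 | 1 | 1 | 2 | 2 | 2 | 2 | 2 | 2 | 2
  R[3]: 1 | 1 | 2 | 2 | 2 | 3 | 3 | 3 | 3 | 3 | 3 | 3
  R[4]: 1 | 1 | 2 | 2 | 2 | 3 | 3 | 4 | 4 | 4 | 4 | 4
  R[5]: 1 | 1 | 2 | 2 | 3 | 4 | 4 | 5 | 5 | 5 | 5 | 5
  R[6]: 1 | 1 | 2 | 2 | 3 | 4 | 4 | 5 | 5 | 6 | 6 | 6
  R[7]: 1 | 1 | 2 | 2 | 3 | 4 | 4 | 5 | 5 | 6 | 7 | 7
  R[8]: 1 | 2 | 3 | 3 | 4 | 5 | 5 | 6 | 6 | 7 | 8 | 8
  R[9]: 1 | 2 | 3 | 3 | 4 | 5 | 5 | 6 | 7 | 8 | 9 | 9
  R[10]: 1 | 2 | 3 | 4 | 5 | 6 | 6 | 7 | 8 | 9 | 10 | 10
  R[11]: 1 | 2 | 3 | 4 | 5 | 6 | 6 | 7 | 8 | 9 | 10 | 11
  R[12]: 1 | 2 | 3 | 4 | 5 | 6 | 7 | 8 | 9 | 10 | 11 | 12

giving w = (3, 6, 1, 8, 5, 10, 11, 2, 9, 4, 12, 7) via Δ²R.

D(w) has 23 cells with 11 SE-corners; essential set:

[(2, 2, 0), (2, 5, 1), (4, 5, 2), (4, 7, 3), (7, 2, 1), (7, 4, 2), (7, 7, 4), (7, 9, 5), (9, 4, 3), (9, 7, 5), (11, 7, 6)]


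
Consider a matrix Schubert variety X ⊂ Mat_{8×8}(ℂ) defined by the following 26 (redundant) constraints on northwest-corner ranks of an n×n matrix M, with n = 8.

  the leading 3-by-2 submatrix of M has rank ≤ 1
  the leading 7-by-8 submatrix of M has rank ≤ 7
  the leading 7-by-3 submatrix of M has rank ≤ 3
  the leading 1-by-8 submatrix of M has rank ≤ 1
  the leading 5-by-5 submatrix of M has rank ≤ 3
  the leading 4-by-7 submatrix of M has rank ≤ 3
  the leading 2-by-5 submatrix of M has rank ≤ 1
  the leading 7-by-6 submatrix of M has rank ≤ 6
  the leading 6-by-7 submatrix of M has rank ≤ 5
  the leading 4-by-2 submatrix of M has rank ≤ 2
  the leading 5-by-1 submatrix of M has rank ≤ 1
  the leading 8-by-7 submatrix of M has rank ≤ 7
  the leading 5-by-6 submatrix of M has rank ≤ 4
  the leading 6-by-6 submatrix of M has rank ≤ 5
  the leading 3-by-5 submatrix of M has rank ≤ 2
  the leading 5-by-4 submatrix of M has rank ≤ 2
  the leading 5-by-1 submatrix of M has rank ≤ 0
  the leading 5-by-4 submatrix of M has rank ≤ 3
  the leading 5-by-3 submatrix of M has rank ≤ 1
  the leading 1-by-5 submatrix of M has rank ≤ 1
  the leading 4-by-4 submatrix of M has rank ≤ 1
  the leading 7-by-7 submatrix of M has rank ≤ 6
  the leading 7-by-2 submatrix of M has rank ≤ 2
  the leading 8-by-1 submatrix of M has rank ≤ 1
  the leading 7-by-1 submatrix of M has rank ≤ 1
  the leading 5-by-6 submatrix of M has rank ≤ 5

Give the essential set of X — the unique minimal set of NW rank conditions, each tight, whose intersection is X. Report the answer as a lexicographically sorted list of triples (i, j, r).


Propagating the 26 rank bounds to every northwest block:

  row 1: 0 1 1 1 1 1 1 1
  row 2: 0 1 1 1 1 2 2 2
  row 3: 0 1 1 1 2 3 3 3
  row 4: 0 1 1 1 2 3 3 4
  row 5: 0 1 1 2 3 4 4 5
  row 6: 1 2 2 3 4 5 5 6
  row 7: 1 2 3 4 5 6 6 7
  row 8: 1 2 3 4 5 6 7 8

so w = (2, 6, 5, 8, 4, 1, 3, 7).

Fulton essential set (5 of the 14 Rothe cells):

[(2, 5, 1), (4, 4, 1), (4, 7, 3), (5, 1, 0), (5, 3, 1)]


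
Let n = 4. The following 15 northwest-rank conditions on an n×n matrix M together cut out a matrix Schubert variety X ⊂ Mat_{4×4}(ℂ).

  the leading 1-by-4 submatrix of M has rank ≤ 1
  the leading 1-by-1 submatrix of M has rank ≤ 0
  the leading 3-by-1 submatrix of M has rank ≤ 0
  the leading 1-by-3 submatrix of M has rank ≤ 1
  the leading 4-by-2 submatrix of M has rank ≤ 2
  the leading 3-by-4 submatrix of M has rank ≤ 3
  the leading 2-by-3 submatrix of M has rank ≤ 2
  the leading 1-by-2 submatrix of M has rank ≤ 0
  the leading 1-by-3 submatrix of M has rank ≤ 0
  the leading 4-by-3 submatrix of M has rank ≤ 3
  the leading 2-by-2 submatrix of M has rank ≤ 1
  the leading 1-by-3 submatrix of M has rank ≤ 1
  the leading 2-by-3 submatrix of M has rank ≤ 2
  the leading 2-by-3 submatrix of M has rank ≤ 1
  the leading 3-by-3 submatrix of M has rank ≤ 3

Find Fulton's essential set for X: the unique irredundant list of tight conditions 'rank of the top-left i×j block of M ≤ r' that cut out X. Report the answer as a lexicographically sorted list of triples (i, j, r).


Reconstructing r_w from the 15 given conditions:

  i=1: 0, 0, 0, 1
  i=2: 0, 1, 1, 2
  i=3: 0, 1, 2, 3
  i=4: 1, 2, 3, 4

so w = (4, 2, 3, 1).

|D(w)|=5, |Ess(w)|=2:

[(1, 3, 0), (3, 1, 0)]


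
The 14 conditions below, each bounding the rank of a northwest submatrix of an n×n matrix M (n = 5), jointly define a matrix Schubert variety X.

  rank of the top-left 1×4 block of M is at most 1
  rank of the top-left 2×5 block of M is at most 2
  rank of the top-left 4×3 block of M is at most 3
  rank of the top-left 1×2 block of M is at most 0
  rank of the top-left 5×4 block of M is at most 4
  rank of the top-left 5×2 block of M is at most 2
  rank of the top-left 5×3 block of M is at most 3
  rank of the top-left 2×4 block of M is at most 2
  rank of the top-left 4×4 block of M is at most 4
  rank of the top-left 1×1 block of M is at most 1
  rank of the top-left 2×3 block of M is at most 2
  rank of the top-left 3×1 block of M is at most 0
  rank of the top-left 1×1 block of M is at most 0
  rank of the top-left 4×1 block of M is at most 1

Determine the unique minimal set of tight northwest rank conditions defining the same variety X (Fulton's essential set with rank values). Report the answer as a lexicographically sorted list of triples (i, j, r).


Rank table r_w(5×5) implied by the 14 constraints:

  0, 0, 1, 1, 1
  0, 1, 2, 2, 2
  0, 1, 2, 3, 3
  1, 2, 3, 4, 4
  1, 2, 3, 4, 5

second differences of R give the permutation w = (3, 2, 4, 1, 5).

Fulton essential set (2 of the 4 Rothe cells):

[(1, 2, 0), (3, 1, 0)]
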